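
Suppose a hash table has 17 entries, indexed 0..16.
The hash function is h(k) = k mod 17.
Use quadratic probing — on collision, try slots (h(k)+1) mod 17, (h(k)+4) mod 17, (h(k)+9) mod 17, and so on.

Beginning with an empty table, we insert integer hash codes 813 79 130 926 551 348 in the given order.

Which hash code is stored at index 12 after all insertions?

130

813 hashes to 14; slot 14 is free -> place at 14.
79 hashes to 11; slot 11 is free -> place at 11.
130 hashes to 11; 11 taken -> place at 12.
926 hashes to 8; slot 8 is free -> place at 8.
551 hashes to 7; slot 7 is free -> place at 7.
348 hashes to 8; 8 taken -> place at 9.
Table: [∅, ∅, ∅, ∅, ∅, ∅, ∅, 551, 926, 348, ∅, 79, 130, ∅, 813, ∅, ∅]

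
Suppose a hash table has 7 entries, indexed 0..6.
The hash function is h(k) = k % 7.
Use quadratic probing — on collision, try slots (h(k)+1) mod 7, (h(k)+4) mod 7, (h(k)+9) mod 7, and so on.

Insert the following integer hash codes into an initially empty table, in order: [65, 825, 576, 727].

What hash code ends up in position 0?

727

65: h=2 -> slot 2
825: h=6 -> slot 6
576: h=2, probe 2,3 -> slot 3
727: h=6, probe 6,0 -> slot 0
Table: [727, _, 65, 576, _, _, 825]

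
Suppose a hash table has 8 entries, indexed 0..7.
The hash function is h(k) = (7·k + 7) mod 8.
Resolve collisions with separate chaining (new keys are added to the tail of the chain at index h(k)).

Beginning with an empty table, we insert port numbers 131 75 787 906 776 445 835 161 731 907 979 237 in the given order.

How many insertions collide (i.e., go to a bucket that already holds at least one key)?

Insert 131: h=4, bucket 4 empty → new chain.
Insert 75: h=4, bucket 4 nonempty → append to chain.
Insert 787: h=4, bucket 4 nonempty → append to chain.
Insert 906: h=5, bucket 5 empty → new chain.
Insert 776: h=7, bucket 7 empty → new chain.
Insert 445: h=2, bucket 2 empty → new chain.
Insert 835: h=4, bucket 4 nonempty → append to chain.
Insert 161: h=6, bucket 6 empty → new chain.
Insert 731: h=4, bucket 4 nonempty → append to chain.
Insert 907: h=4, bucket 4 nonempty → append to chain.
Insert 979: h=4, bucket 4 nonempty → append to chain.
Insert 237: h=2, bucket 2 nonempty → append to chain.
Final buckets:
0: ∅
1: ∅
2: 445 -> 237
3: ∅
4: 131 -> 75 -> 787 -> 835 -> 731 -> 907 -> 979
5: 906
6: 161
7: 776

7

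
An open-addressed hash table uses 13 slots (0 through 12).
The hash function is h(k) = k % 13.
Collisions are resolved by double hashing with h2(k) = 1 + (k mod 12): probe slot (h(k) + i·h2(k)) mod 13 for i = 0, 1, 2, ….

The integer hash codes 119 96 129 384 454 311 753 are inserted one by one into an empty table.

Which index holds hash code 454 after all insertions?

10

119 hashes to 2; slot 2 is free => place at 2.
96 hashes to 5; slot 5 is free => place at 5.
129 hashes to 12; slot 12 is free => place at 12.
384 hashes to 7; slot 7 is free => place at 7.
454 hashes to 12, h2=11; 12 taken => place at 10.
311 hashes to 12, h2=12; 12 taken => place at 11.
753 hashes to 12, h2=10; 12 taken => place at 9.
Table: [—, —, 119, —, —, 96, —, 384, —, 753, 454, 311, 129]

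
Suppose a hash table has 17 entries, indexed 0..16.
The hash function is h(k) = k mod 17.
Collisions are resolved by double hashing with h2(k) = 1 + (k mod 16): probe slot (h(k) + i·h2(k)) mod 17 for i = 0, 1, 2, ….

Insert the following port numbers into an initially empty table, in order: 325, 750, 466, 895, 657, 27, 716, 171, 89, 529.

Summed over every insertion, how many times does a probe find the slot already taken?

325 hashes to 2; slot 2 is free => place at 2.
750 hashes to 2, h2=15; 2 taken => place at 0.
466 hashes to 7; slot 7 is free => place at 7.
895 hashes to 11; slot 11 is free => place at 11.
657 hashes to 11, h2=2; 11 taken => place at 13.
27 hashes to 10; slot 10 is free => place at 10.
716 hashes to 2, h2=13; 2 taken => place at 15.
171 hashes to 1; slot 1 is free => place at 1.
89 hashes to 4; slot 4 is free => place at 4.
529 hashes to 2, h2=2; 2,4 taken => place at 6.
Table: [750, 171, 325, ∅, 89, ∅, 529, 466, ∅, ∅, 27, 895, ∅, 657, ∅, 716, ∅]

5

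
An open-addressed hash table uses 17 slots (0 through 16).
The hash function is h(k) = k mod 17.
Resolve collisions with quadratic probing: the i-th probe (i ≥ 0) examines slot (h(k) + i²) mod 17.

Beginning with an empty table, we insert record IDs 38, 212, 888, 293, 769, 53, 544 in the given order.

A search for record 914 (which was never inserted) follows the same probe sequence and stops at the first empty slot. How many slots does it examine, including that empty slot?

38: h=4 -> slot 4
212: h=8 -> slot 8
888: h=4, probe 4,5 -> slot 5
293: h=4, probe 4,5,8,13 -> slot 13
769: h=4, probe 4,5,8,13,3 -> slot 3
53: h=2 -> slot 2
544: h=0 -> slot 0
Table: [544, _, 53, 769, 38, 888, _, _, 212, _, _, _, _, 293, _, _, _]
Lookup 914: h=13, probe 13,14 → slot 14 empty, not found.

2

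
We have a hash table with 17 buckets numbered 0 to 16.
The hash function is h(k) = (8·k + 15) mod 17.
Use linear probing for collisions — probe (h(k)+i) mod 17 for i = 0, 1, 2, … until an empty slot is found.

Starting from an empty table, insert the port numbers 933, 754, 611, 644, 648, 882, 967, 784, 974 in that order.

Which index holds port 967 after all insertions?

2

Insert 933: h=16, slot 16 empty => index 16.
Insert 754: h=12, slot 12 empty => index 12.
Insert 611: h=7, slot 7 empty => index 7.
Insert 644: h=16, slot 16 occupied => index 0.
Insert 648: h=14, slot 14 empty => index 14.
Insert 882: h=16, slots 16,0 occupied => index 1.
Insert 967: h=16, slots 16,0,1 occupied => index 2.
Insert 784: h=14, slot 14 occupied => index 15.
Insert 974: h=4, slot 4 empty => index 4.
Table: [644, 882, 967, —, 974, —, —, 611, —, —, —, —, 754, —, 648, 784, 933]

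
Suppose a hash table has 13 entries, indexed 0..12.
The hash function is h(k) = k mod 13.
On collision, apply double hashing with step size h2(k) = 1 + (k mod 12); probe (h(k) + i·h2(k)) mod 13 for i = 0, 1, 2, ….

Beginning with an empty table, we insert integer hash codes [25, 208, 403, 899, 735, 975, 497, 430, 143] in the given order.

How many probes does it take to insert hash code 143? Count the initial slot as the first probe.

3

25: h=12 => slot 12
208: h=0 => slot 0
403: h=0, h2=8, probe 0,8 => slot 8
899: h=2 => slot 2
735: h=7 => slot 7
975: h=0, h2=4, probe 0,4 => slot 4
497: h=3 => slot 3
430: h=1 => slot 1
143: h=0, h2=12, probe 0,12,11 => slot 11
Table: [208, 430, 899, 497, 975, _, _, 735, 403, _, _, 143, 25]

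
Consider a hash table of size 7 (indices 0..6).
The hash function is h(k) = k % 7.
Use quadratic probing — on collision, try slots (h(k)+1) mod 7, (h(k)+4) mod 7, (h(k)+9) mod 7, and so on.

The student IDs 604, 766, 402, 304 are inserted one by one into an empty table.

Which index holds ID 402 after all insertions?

4

Insert 604: h=2, slot 2 empty -> index 2.
Insert 766: h=3, slot 3 empty -> index 3.
Insert 402: h=3, slot 3 occupied -> index 4.
Insert 304: h=3, slots 3,4 occupied -> index 0.
Table: [304, -, 604, 766, 402, -, -]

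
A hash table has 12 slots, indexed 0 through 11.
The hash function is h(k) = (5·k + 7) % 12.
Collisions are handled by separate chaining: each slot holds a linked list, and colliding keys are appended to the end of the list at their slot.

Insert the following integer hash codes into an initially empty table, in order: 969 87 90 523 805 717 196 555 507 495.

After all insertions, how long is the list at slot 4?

969 -> bucket 4
87 -> bucket 10
90 -> bucket 1
523 -> bucket 6
805 -> bucket 0
717 -> bucket 4 (collision)
196 -> bucket 3
555 -> bucket 10 (collision)
507 -> bucket 10 (collision)
495 -> bucket 10 (collision)
Final buckets:
0: 805
1: 90
2: —
3: 196
4: 969 -> 717
5: —
6: 523
7: —
8: —
9: —
10: 87 -> 555 -> 507 -> 495
11: —

2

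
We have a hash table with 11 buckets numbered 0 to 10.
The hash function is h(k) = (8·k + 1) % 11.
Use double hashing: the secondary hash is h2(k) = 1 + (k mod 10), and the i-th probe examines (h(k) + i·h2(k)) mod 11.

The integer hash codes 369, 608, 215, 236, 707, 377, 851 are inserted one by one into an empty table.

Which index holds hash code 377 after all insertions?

369 hashes to 5; slot 5 is free → place at 5.
608 hashes to 3; slot 3 is free → place at 3.
215 hashes to 5, h2=6; 5 taken → place at 0.
236 hashes to 8; slot 8 is free → place at 8.
707 hashes to 3, h2=8; 3,0,8,5 taken → place at 2.
377 hashes to 3, h2=8; 3,0,8,5,2 taken → place at 10.
851 hashes to 0, h2=2; 0,2 taken → place at 4.
Table: [215, ∅, 707, 608, 851, 369, ∅, ∅, 236, ∅, 377]

10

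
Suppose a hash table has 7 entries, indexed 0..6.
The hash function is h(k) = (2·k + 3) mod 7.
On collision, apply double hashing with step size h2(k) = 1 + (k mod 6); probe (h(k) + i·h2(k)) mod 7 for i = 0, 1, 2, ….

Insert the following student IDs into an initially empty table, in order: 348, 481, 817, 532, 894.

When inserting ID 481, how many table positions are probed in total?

2

348: h=6 => slot 6
481: h=6, h2=2, probe 6,1 => slot 1
817: h=6, h2=2, probe 6,1,3 => slot 3
532: h=3, h2=5, probe 3,1,6,4 => slot 4
894: h=6, h2=1, probe 6,0 => slot 0
Table: [894, 481, —, 817, 532, —, 348]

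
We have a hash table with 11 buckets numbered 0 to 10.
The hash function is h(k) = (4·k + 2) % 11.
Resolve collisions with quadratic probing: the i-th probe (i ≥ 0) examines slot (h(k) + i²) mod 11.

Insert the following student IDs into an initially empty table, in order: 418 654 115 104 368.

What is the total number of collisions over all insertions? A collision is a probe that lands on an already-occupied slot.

418 hashes to 2; slot 2 is free -> place at 2.
654 hashes to 0; slot 0 is free -> place at 0.
115 hashes to 0; 0 taken -> place at 1.
104 hashes to 0; 0,1 taken -> place at 4.
368 hashes to 0; 0,1,4 taken -> place at 9.
Table: [654, 115, 418, ., 104, ., ., ., ., 368, .]

6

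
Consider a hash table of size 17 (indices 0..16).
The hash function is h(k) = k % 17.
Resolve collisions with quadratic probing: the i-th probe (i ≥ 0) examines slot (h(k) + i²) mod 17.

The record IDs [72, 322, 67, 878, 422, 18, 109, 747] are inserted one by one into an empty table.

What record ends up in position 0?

67

72 hashes to 4; slot 4 is free -> place at 4.
322 hashes to 16; slot 16 is free -> place at 16.
67 hashes to 16; 16 taken -> place at 0.
878 hashes to 11; slot 11 is free -> place at 11.
422 hashes to 14; slot 14 is free -> place at 14.
18 hashes to 1; slot 1 is free -> place at 1.
109 hashes to 7; slot 7 is free -> place at 7.
747 hashes to 16; 16,0 taken -> place at 3.
Table: [67, 18, ∅, 747, 72, ∅, ∅, 109, ∅, ∅, ∅, 878, ∅, ∅, 422, ∅, 322]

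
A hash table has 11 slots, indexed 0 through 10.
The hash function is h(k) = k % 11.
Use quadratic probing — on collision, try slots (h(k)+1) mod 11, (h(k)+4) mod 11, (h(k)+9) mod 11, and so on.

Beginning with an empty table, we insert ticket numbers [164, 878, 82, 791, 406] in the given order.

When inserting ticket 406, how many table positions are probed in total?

164 hashes to 10; slot 10 is free → place at 10.
878 hashes to 9; slot 9 is free → place at 9.
82 hashes to 5; slot 5 is free → place at 5.
791 hashes to 10; 10 taken → place at 0.
406 hashes to 10; 10,0 taken → place at 3.
Table: [791, ., ., 406, ., 82, ., ., ., 878, 164]

3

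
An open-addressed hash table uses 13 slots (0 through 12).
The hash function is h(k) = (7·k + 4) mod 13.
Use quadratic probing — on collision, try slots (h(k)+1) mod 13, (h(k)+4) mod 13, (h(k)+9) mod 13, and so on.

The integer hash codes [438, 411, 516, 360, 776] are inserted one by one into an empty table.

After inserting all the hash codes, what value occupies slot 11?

438: h=2 → slot 2
411: h=8 → slot 8
516: h=2, probe 2,3 → slot 3
360: h=2, probe 2,3,6 → slot 6
776: h=2, probe 2,3,6,11 → slot 11
Table: [-, -, 438, 516, -, -, 360, -, 411, -, -, 776, -]

776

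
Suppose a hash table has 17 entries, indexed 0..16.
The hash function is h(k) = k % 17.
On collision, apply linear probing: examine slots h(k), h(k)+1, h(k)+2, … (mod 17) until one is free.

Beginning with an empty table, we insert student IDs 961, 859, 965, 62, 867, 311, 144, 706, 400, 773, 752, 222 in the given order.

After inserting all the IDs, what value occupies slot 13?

965

Insert 961: h=9, slot 9 empty => index 9.
Insert 859: h=9, slot 9 occupied => index 10.
Insert 965: h=13, slot 13 empty => index 13.
Insert 62: h=11, slot 11 empty => index 11.
Insert 867: h=0, slot 0 empty => index 0.
Insert 311: h=5, slot 5 empty => index 5.
Insert 144: h=8, slot 8 empty => index 8.
Insert 706: h=9, slots 9,10,11 occupied => index 12.
Insert 400: h=9, slots 9,10,11,12,13 occupied => index 14.
Insert 773: h=8, slots 8,9,10,11,12,13,14 occupied => index 15.
Insert 752: h=4, slot 4 empty => index 4.
Insert 222: h=1, slot 1 empty => index 1.
Table: [867, 222, ∅, ∅, 752, 311, ∅, ∅, 144, 961, 859, 62, 706, 965, 400, 773, ∅]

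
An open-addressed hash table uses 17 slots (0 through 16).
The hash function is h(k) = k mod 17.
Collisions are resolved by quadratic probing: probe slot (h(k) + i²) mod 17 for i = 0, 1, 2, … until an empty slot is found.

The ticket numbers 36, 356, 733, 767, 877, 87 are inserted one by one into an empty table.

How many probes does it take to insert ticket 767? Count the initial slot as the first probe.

3

36 hashes to 2; slot 2 is free → place at 2.
356 hashes to 16; slot 16 is free → place at 16.
733 hashes to 2; 2 taken → place at 3.
767 hashes to 2; 2,3 taken → place at 6.
877 hashes to 10; slot 10 is free → place at 10.
87 hashes to 2; 2,3,6 taken → place at 11.
Table: [—, —, 36, 733, —, —, 767, —, —, —, 877, 87, —, —, —, —, 356]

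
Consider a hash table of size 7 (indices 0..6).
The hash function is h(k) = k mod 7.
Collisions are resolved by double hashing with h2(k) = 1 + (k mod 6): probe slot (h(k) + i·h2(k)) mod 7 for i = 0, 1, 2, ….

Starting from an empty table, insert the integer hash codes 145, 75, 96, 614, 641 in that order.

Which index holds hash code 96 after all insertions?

6

145: h=5 → slot 5
75: h=5, h2=4, probe 5,2 → slot 2
96: h=5, h2=1, probe 5,6 → slot 6
614: h=5, h2=3, probe 5,1 → slot 1
641: h=4 → slot 4
Table: [-, 614, 75, -, 641, 145, 96]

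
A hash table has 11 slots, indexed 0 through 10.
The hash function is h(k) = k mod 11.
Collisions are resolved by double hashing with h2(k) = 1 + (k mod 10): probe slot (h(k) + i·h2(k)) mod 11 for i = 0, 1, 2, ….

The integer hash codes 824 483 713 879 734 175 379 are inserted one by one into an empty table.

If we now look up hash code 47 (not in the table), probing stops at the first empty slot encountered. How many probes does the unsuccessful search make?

2

Insert 824: h=10, slot 10 empty -> index 10.
Insert 483: h=10, h2=4, slot 10 occupied -> index 3.
Insert 713: h=9, slot 9 empty -> index 9.
Insert 879: h=10, h2=10, slots 10,9 occupied -> index 8.
Insert 734: h=8, h2=5, slot 8 occupied -> index 2.
Insert 175: h=10, h2=6, slot 10 occupied -> index 5.
Insert 379: h=5, h2=10, slot 5 occupied -> index 4.
Table: [-, -, 734, 483, 379, 175, -, -, 879, 713, 824]
Lookup 47: h=3, h2=8, probe 3,0 → slot 0 empty, not found.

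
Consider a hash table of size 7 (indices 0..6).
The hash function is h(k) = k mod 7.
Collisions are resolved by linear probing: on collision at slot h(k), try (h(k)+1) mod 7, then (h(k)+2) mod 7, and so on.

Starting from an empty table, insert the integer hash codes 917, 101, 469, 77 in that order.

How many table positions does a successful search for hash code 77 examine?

Insert 917: h=0, slot 0 empty => index 0.
Insert 101: h=3, slot 3 empty => index 3.
Insert 469: h=0, slot 0 occupied => index 1.
Insert 77: h=0, slots 0,1 occupied => index 2.
Table: [917, 469, 77, 101, _, _, _]
Lookup 77: h=0, probe 0,1,2 → found at 2.

3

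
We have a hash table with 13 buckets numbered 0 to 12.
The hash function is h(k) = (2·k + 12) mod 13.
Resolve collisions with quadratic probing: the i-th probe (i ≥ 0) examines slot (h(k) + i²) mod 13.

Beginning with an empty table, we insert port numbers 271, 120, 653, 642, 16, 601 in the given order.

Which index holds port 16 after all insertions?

1

271: h=8 => slot 8
120: h=5 => slot 5
653: h=5, probe 5,6 => slot 6
642: h=9 => slot 9
16: h=5, probe 5,6,9,1 => slot 1
601: h=5, probe 5,6,9,1,8,4 => slot 4
Table: [∅, 16, ∅, ∅, 601, 120, 653, ∅, 271, 642, ∅, ∅, ∅]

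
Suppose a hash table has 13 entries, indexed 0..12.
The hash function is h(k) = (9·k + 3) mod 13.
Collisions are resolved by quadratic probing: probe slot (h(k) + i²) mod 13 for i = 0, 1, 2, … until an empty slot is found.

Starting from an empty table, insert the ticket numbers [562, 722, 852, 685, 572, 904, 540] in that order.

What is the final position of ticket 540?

Insert 562: h=4, slot 4 empty => index 4.
Insert 722: h=1, slot 1 empty => index 1.
Insert 852: h=1, slot 1 occupied => index 2.
Insert 685: h=6, slot 6 empty => index 6.
Insert 572: h=3, slot 3 empty => index 3.
Insert 904: h=1, slots 1,2 occupied => index 5.
Insert 540: h=1, slots 1,2,5 occupied => index 10.
Table: [—, 722, 852, 572, 562, 904, 685, —, —, —, 540, —, —]

10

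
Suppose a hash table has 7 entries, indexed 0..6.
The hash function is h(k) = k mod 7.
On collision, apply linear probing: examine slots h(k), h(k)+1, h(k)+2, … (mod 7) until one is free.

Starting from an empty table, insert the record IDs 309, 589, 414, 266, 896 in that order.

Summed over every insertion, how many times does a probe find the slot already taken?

309: h=1 => slot 1
589: h=1, probe 1,2 => slot 2
414: h=1, probe 1,2,3 => slot 3
266: h=0 => slot 0
896: h=0, probe 0,1,2,3,4 => slot 4
Table: [266, 309, 589, 414, 896, -, -]

7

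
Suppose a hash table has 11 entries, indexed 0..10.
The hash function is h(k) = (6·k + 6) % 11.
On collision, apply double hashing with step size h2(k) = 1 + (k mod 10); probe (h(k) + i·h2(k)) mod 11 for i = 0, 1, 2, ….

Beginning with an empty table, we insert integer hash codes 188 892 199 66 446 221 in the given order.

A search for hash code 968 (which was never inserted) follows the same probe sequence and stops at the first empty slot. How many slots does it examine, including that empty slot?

188: h=1 -> slot 1
892: h=1, h2=3, probe 1,4 -> slot 4
199: h=1, h2=10, probe 1,0 -> slot 0
66: h=6 -> slot 6
446: h=9 -> slot 9
221: h=1, h2=2, probe 1,3 -> slot 3
Table: [199, 188, _, 221, 892, _, 66, _, _, 446, _]
Lookup 968: h=6, h2=9, probe 6,4,2 → slot 2 empty, not found.

3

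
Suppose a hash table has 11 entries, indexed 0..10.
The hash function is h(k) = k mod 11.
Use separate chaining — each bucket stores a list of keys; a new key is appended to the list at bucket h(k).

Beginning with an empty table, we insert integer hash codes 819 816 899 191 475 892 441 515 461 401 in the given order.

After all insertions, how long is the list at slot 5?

2

819 -> bucket 5
816 -> bucket 2
899 -> bucket 8
191 -> bucket 4
475 -> bucket 2 (collision)
892 -> bucket 1
441 -> bucket 1 (collision)
515 -> bucket 9
461 -> bucket 10
401 -> bucket 5 (collision)
Final buckets:
0: .
1: 892 -> 441
2: 816 -> 475
3: .
4: 191
5: 819 -> 401
6: .
7: .
8: 899
9: 515
10: 461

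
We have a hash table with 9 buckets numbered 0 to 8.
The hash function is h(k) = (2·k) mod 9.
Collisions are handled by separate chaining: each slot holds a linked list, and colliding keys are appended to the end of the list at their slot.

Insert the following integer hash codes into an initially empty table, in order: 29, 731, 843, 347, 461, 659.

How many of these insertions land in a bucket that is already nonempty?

3

Insert 29: h=4, bucket 4 empty -> new chain.
Insert 731: h=4, bucket 4 nonempty -> append to chain.
Insert 843: h=3, bucket 3 empty -> new chain.
Insert 347: h=1, bucket 1 empty -> new chain.
Insert 461: h=4, bucket 4 nonempty -> append to chain.
Insert 659: h=4, bucket 4 nonempty -> append to chain.
Final buckets:
0: ∅
1: 347
2: ∅
3: 843
4: 29 -> 731 -> 461 -> 659
5: ∅
6: ∅
7: ∅
8: ∅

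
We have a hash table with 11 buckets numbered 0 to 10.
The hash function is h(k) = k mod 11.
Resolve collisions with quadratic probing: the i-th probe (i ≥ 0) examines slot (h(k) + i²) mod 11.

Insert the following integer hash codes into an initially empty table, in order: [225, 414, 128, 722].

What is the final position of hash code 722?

225 hashes to 5; slot 5 is free -> place at 5.
414 hashes to 7; slot 7 is free -> place at 7.
128 hashes to 7; 7 taken -> place at 8.
722 hashes to 7; 7,8 taken -> place at 0.
Table: [722, ∅, ∅, ∅, ∅, 225, ∅, 414, 128, ∅, ∅]

0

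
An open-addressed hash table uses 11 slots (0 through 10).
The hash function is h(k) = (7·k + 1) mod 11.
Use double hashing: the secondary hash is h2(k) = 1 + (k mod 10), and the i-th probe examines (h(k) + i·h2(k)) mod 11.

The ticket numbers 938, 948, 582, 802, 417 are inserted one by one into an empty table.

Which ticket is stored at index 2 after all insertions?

Insert 938: h=0, slot 0 empty → index 0.
Insert 948: h=4, slot 4 empty → index 4.
Insert 582: h=5, slot 5 empty → index 5.
Insert 802: h=5, h2=3, slot 5 occupied → index 8.
Insert 417: h=5, h2=8, slot 5 occupied → index 2.
Table: [938, -, 417, -, 948, 582, -, -, 802, -, -]

417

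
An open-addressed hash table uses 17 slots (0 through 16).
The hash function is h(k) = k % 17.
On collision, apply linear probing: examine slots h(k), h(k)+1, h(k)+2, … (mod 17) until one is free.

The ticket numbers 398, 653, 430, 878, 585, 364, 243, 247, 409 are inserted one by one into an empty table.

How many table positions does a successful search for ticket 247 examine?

Insert 398: h=7, slot 7 empty => index 7.
Insert 653: h=7, slot 7 occupied => index 8.
Insert 430: h=5, slot 5 empty => index 5.
Insert 878: h=11, slot 11 empty => index 11.
Insert 585: h=7, slots 7,8 occupied => index 9.
Insert 364: h=7, slots 7,8,9 occupied => index 10.
Insert 243: h=5, slot 5 occupied => index 6.
Insert 247: h=9, slots 9,10,11 occupied => index 12.
Insert 409: h=1, slot 1 empty => index 1.
Table: [∅, 409, ∅, ∅, ∅, 430, 243, 398, 653, 585, 364, 878, 247, ∅, ∅, ∅, ∅]
Lookup 247: h=9, probe 9,10,11,12 → found at 12.

4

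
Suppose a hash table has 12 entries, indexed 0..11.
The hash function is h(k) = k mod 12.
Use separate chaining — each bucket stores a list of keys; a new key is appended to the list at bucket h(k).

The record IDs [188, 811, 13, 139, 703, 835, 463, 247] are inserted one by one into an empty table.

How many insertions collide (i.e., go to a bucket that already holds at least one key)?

5

Insert 188: h=8, bucket 8 empty -> new chain.
Insert 811: h=7, bucket 7 empty -> new chain.
Insert 13: h=1, bucket 1 empty -> new chain.
Insert 139: h=7, bucket 7 nonempty -> append to chain.
Insert 703: h=7, bucket 7 nonempty -> append to chain.
Insert 835: h=7, bucket 7 nonempty -> append to chain.
Insert 463: h=7, bucket 7 nonempty -> append to chain.
Insert 247: h=7, bucket 7 nonempty -> append to chain.
Final buckets:
0: —
1: 13
2: —
3: —
4: —
5: —
6: —
7: 811 -> 139 -> 703 -> 835 -> 463 -> 247
8: 188
9: —
10: —
11: —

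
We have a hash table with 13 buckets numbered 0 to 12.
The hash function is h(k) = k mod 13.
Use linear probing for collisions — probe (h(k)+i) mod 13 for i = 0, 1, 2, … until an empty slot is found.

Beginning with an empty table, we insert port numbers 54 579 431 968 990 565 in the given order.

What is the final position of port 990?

Insert 54: h=2, slot 2 empty => index 2.
Insert 579: h=7, slot 7 empty => index 7.
Insert 431: h=2, slot 2 occupied => index 3.
Insert 968: h=6, slot 6 empty => index 6.
Insert 990: h=2, slots 2,3 occupied => index 4.
Insert 565: h=6, slots 6,7 occupied => index 8.
Table: [∅, ∅, 54, 431, 990, ∅, 968, 579, 565, ∅, ∅, ∅, ∅]

4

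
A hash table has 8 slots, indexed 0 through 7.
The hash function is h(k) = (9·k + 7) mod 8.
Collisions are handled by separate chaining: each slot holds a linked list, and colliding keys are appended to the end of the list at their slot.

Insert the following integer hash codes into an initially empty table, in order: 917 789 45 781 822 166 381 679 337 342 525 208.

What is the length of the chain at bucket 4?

6

Insert 917: h=4, bucket 4 empty → new chain.
Insert 789: h=4, bucket 4 nonempty → append to chain.
Insert 45: h=4, bucket 4 nonempty → append to chain.
Insert 781: h=4, bucket 4 nonempty → append to chain.
Insert 822: h=5, bucket 5 empty → new chain.
Insert 166: h=5, bucket 5 nonempty → append to chain.
Insert 381: h=4, bucket 4 nonempty → append to chain.
Insert 679: h=6, bucket 6 empty → new chain.
Insert 337: h=0, bucket 0 empty → new chain.
Insert 342: h=5, bucket 5 nonempty → append to chain.
Insert 525: h=4, bucket 4 nonempty → append to chain.
Insert 208: h=7, bucket 7 empty → new chain.
Final buckets:
0: 337
1: _
2: _
3: _
4: 917 -> 789 -> 45 -> 781 -> 381 -> 525
5: 822 -> 166 -> 342
6: 679
7: 208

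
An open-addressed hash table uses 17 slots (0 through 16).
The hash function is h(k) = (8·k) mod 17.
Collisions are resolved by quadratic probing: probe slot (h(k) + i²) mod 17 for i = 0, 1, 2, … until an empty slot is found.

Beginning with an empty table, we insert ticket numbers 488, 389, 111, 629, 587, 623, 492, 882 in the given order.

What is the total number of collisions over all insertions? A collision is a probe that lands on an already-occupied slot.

2

Insert 488: h=11, slot 11 empty → index 11.
Insert 389: h=1, slot 1 empty → index 1.
Insert 111: h=4, slot 4 empty → index 4.
Insert 629: h=0, slot 0 empty → index 0.
Insert 587: h=4, slot 4 occupied → index 5.
Insert 623: h=3, slot 3 empty → index 3.
Insert 492: h=9, slot 9 empty → index 9.
Insert 882: h=1, slot 1 occupied → index 2.
Table: [629, 389, 882, 623, 111, 587, ∅, ∅, ∅, 492, ∅, 488, ∅, ∅, ∅, ∅, ∅]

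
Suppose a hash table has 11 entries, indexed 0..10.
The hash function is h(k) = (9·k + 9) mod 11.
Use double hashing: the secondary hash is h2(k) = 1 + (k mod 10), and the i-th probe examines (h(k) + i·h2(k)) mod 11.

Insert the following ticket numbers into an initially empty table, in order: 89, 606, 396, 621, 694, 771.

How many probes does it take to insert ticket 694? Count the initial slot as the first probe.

89: h=7 -> slot 7
606: h=7, h2=7, probe 7,3 -> slot 3
396: h=9 -> slot 9
621: h=10 -> slot 10
694: h=7, h2=5, probe 7,1 -> slot 1
771: h=7, h2=2, probe 7,9,0 -> slot 0
Table: [771, 694, ., 606, ., ., ., 89, ., 396, 621]

2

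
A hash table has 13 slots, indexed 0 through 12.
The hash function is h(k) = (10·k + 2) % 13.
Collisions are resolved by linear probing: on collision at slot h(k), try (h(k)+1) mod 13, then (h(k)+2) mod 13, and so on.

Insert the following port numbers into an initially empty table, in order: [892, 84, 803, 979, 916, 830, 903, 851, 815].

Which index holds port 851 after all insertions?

1

892: h=4 => slot 4
84: h=10 => slot 10
803: h=11 => slot 11
979: h=3 => slot 3
916: h=10, probe 10,11,12 => slot 12
830: h=8 => slot 8
903: h=10, probe 10,11,12,0 => slot 0
851: h=10, probe 10,11,12,0,1 => slot 1
815: h=1, probe 1,2 => slot 2
Table: [903, 851, 815, 979, 892, ., ., ., 830, ., 84, 803, 916]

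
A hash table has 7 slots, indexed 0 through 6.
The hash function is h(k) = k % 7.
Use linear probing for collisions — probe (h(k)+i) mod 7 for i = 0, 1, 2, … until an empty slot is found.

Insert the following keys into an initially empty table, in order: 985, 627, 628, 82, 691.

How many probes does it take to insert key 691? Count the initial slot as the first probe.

985 hashes to 5; slot 5 is free → place at 5.
627 hashes to 4; slot 4 is free → place at 4.
628 hashes to 5; 5 taken → place at 6.
82 hashes to 5; 5,6 taken → place at 0.
691 hashes to 5; 5,6,0 taken → place at 1.
Table: [82, 691, ., ., 627, 985, 628]

4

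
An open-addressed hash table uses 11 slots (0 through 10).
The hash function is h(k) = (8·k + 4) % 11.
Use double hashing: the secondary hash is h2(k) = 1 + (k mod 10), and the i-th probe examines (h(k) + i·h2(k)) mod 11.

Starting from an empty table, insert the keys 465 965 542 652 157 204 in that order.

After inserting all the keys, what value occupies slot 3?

465 hashes to 6; slot 6 is free => place at 6.
965 hashes to 2; slot 2 is free => place at 2.
542 hashes to 6, h2=3; 6 taken => place at 9.
652 hashes to 6, h2=3; 6,9 taken => place at 1.
157 hashes to 6, h2=8; 6 taken => place at 3.
204 hashes to 8; slot 8 is free => place at 8.
Table: [-, 652, 965, 157, -, -, 465, -, 204, 542, -]

157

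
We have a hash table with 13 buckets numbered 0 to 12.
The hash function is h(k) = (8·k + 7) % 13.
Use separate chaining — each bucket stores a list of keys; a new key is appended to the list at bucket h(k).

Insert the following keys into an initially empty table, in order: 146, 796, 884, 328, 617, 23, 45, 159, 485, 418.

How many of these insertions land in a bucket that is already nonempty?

Insert 146: h=5, bucket 5 empty -> new chain.
Insert 796: h=5, bucket 5 nonempty -> append to chain.
Insert 884: h=7, bucket 7 empty -> new chain.
Insert 328: h=5, bucket 5 nonempty -> append to chain.
Insert 617: h=3, bucket 3 empty -> new chain.
Insert 23: h=9, bucket 9 empty -> new chain.
Insert 45: h=3, bucket 3 nonempty -> append to chain.
Insert 159: h=5, bucket 5 nonempty -> append to chain.
Insert 485: h=0, bucket 0 empty -> new chain.
Insert 418: h=10, bucket 10 empty -> new chain.
Final buckets:
0: 485
1: ∅
2: ∅
3: 617 -> 45
4: ∅
5: 146 -> 796 -> 328 -> 159
6: ∅
7: 884
8: ∅
9: 23
10: 418
11: ∅
12: ∅

4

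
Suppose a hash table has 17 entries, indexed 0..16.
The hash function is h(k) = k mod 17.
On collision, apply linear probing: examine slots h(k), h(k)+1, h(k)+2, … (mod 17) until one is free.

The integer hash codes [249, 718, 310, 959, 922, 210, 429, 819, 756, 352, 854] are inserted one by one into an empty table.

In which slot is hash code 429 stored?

9

Insert 249: h=11, slot 11 empty -> index 11.
Insert 718: h=4, slot 4 empty -> index 4.
Insert 310: h=4, slot 4 occupied -> index 5.
Insert 959: h=7, slot 7 empty -> index 7.
Insert 922: h=4, slots 4,5 occupied -> index 6.
Insert 210: h=6, slots 6,7 occupied -> index 8.
Insert 429: h=4, slots 4,5,6,7,8 occupied -> index 9.
Insert 819: h=3, slot 3 empty -> index 3.
Insert 756: h=8, slots 8,9 occupied -> index 10.
Insert 352: h=12, slot 12 empty -> index 12.
Insert 854: h=4, slots 4,5,6,7,8,9,10,11,12 occupied -> index 13.
Table: [∅, ∅, ∅, 819, 718, 310, 922, 959, 210, 429, 756, 249, 352, 854, ∅, ∅, ∅]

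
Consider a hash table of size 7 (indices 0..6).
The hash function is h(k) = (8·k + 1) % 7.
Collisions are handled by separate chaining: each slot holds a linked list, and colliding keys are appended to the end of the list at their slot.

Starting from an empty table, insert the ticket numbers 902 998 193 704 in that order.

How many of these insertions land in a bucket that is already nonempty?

902 -> bucket 0
998 -> bucket 5
193 -> bucket 5 (collision)
704 -> bucket 5 (collision)
Final buckets:
0: 902
1: ∅
2: ∅
3: ∅
4: ∅
5: 998 -> 193 -> 704
6: ∅

2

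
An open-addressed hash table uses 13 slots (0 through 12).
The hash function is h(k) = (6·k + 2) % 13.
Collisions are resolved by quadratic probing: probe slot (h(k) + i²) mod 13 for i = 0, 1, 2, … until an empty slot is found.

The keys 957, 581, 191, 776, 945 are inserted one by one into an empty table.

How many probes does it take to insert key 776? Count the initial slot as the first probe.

3

957: h=11 -> slot 11
581: h=4 -> slot 4
191: h=4, probe 4,5 -> slot 5
776: h=4, probe 4,5,8 -> slot 8
945: h=4, probe 4,5,8,0 -> slot 0
Table: [945, ∅, ∅, ∅, 581, 191, ∅, ∅, 776, ∅, ∅, 957, ∅]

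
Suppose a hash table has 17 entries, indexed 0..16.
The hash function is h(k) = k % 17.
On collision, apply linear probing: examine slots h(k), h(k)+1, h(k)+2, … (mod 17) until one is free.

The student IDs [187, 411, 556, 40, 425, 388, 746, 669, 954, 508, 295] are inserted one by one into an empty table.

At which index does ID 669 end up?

7

187: h=0 -> slot 0
411: h=3 -> slot 3
556: h=12 -> slot 12
40: h=6 -> slot 6
425: h=0, probe 0,1 -> slot 1
388: h=14 -> slot 14
746: h=15 -> slot 15
669: h=6, probe 6,7 -> slot 7
954: h=2 -> slot 2
508: h=15, probe 15,16 -> slot 16
295: h=6, probe 6,7,8 -> slot 8
Table: [187, 425, 954, 411, -, -, 40, 669, 295, -, -, -, 556, -, 388, 746, 508]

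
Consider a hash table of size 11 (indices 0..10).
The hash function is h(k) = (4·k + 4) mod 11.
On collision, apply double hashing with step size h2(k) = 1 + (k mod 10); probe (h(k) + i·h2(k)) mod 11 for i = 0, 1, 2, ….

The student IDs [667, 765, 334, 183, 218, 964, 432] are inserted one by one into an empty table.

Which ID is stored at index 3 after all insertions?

Insert 667: h=10, slot 10 empty -> index 10.
Insert 765: h=6, slot 6 empty -> index 6.
Insert 334: h=9, slot 9 empty -> index 9.
Insert 183: h=10, h2=4, slot 10 occupied -> index 3.
Insert 218: h=7, slot 7 empty -> index 7.
Insert 964: h=10, h2=5, slot 10 occupied -> index 4.
Insert 432: h=5, slot 5 empty -> index 5.
Table: [-, -, -, 183, 964, 432, 765, 218, -, 334, 667]

183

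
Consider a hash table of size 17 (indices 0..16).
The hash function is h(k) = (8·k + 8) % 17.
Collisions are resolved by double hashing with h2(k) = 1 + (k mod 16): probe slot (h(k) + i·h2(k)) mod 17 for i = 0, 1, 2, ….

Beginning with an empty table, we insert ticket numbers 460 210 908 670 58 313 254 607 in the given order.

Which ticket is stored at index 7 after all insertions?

460: h=16 → slot 16
210: h=5 → slot 5
908: h=13 → slot 13
670: h=13, h2=15, probe 13,11 → slot 11
58: h=13, h2=11, probe 13,7 → slot 7
313: h=13, h2=10, probe 13,6 → slot 6
254: h=0 → slot 0
607: h=2 → slot 2
Table: [254, _, 607, _, _, 210, 313, 58, _, _, _, 670, _, 908, _, _, 460]

58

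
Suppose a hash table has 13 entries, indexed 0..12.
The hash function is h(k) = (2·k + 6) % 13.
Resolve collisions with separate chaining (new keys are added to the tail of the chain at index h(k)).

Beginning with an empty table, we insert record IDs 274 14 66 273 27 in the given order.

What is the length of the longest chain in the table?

4

274 -> bucket 8
14 -> bucket 8 (collision)
66 -> bucket 8 (collision)
273 -> bucket 6
27 -> bucket 8 (collision)
Final buckets:
0: —
1: —
2: —
3: —
4: —
5: —
6: 273
7: —
8: 274 -> 14 -> 66 -> 27
9: —
10: —
11: —
12: —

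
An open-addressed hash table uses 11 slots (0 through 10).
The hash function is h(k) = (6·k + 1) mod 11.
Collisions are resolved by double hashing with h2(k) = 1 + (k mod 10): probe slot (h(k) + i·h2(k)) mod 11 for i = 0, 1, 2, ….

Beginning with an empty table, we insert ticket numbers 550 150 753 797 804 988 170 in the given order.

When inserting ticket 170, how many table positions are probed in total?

550 hashes to 1; slot 1 is free => place at 1.
150 hashes to 10; slot 10 is free => place at 10.
753 hashes to 9; slot 9 is free => place at 9.
797 hashes to 9, h2=8; 9 taken => place at 6.
804 hashes to 7; slot 7 is free => place at 7.
988 hashes to 0; slot 0 is free => place at 0.
170 hashes to 9, h2=1; 9,10,0,1 taken => place at 2.
Table: [988, 550, 170, _, _, _, 797, 804, _, 753, 150]

5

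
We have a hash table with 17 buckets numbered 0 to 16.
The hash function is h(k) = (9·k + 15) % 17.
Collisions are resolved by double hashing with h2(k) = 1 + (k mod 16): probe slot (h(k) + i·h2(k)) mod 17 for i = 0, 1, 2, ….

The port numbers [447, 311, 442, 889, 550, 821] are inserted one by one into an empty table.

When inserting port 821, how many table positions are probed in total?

3

447 hashes to 9; slot 9 is free -> place at 9.
311 hashes to 9, h2=8; 9 taken -> place at 0.
442 hashes to 15; slot 15 is free -> place at 15.
889 hashes to 9, h2=10; 9 taken -> place at 2.
550 hashes to 1; slot 1 is free -> place at 1.
821 hashes to 9, h2=6; 9,15 taken -> place at 4.
Table: [311, 550, 889, -, 821, -, -, -, -, 447, -, -, -, -, -, 442, -]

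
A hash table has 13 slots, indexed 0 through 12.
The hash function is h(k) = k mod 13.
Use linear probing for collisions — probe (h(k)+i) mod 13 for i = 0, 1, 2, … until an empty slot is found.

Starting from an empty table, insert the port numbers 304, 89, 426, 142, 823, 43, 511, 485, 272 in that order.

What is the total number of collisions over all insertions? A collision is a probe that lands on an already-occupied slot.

304: h=5 => slot 5
89: h=11 => slot 11
426: h=10 => slot 10
142: h=12 => slot 12
823: h=4 => slot 4
43: h=4, probe 4,5,6 => slot 6
511: h=4, probe 4,5,6,7 => slot 7
485: h=4, probe 4,5,6,7,8 => slot 8
272: h=12, probe 12,0 => slot 0
Table: [272, -, -, -, 823, 304, 43, 511, 485, -, 426, 89, 142]

10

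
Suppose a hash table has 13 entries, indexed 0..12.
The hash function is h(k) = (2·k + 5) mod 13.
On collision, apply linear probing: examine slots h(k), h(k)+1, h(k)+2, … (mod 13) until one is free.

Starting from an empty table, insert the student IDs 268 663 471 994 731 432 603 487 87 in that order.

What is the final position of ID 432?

0

Insert 268: h=8, slot 8 empty => index 8.
Insert 663: h=5, slot 5 empty => index 5.
Insert 471: h=11, slot 11 empty => index 11.
Insert 994: h=4, slot 4 empty => index 4.
Insert 731: h=11, slot 11 occupied => index 12.
Insert 432: h=11, slots 11,12 occupied => index 0.
Insert 603: h=2, slot 2 empty => index 2.
Insert 487: h=4, slots 4,5 occupied => index 6.
Insert 87: h=10, slot 10 empty => index 10.
Table: [432, _, 603, _, 994, 663, 487, _, 268, _, 87, 471, 731]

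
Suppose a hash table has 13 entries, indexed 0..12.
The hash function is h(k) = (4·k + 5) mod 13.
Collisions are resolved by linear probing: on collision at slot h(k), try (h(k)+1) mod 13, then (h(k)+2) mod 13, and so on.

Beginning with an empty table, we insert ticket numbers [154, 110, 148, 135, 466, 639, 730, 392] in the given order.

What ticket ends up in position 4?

392

Insert 154: h=10, slot 10 empty => index 10.
Insert 110: h=3, slot 3 empty => index 3.
Insert 148: h=12, slot 12 empty => index 12.
Insert 135: h=12, slot 12 occupied => index 0.
Insert 466: h=10, slot 10 occupied => index 11.
Insert 639: h=0, slot 0 occupied => index 1.
Insert 730: h=0, slots 0,1 occupied => index 2.
Insert 392: h=0, slots 0,1,2,3 occupied => index 4.
Table: [135, 639, 730, 110, 392, -, -, -, -, -, 154, 466, 148]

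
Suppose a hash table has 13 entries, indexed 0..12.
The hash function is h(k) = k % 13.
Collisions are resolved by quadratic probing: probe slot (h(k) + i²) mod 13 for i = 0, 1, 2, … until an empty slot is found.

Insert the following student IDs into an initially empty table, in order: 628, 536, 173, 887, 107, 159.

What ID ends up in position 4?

628

628: h=4 -> slot 4
536: h=3 -> slot 3
173: h=4, probe 4,5 -> slot 5
887: h=3, probe 3,4,7 -> slot 7
107: h=3, probe 3,4,7,12 -> slot 12
159: h=3, probe 3,4,7,12,6 -> slot 6
Table: [., ., ., 536, 628, 173, 159, 887, ., ., ., ., 107]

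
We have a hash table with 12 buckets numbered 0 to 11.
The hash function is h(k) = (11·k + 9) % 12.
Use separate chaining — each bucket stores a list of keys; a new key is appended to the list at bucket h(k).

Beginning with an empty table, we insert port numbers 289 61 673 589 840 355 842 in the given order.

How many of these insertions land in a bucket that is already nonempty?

289 → bucket 8
61 → bucket 8 (collision)
673 → bucket 8 (collision)
589 → bucket 8 (collision)
840 → bucket 9
355 → bucket 2
842 → bucket 7
Final buckets:
0: _
1: _
2: 355
3: _
4: _
5: _
6: _
7: 842
8: 289 -> 61 -> 673 -> 589
9: 840
10: _
11: _

3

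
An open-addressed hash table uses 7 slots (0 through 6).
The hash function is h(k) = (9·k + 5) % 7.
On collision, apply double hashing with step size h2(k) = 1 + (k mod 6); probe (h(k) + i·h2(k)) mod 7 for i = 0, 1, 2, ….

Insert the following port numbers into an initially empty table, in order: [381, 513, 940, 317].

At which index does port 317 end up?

381 hashes to 4; slot 4 is free → place at 4.
513 hashes to 2; slot 2 is free → place at 2.
940 hashes to 2, h2=5; 2 taken → place at 0.
317 hashes to 2, h2=6; 2 taken → place at 1.
Table: [940, 317, 513, _, 381, _, _]

1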